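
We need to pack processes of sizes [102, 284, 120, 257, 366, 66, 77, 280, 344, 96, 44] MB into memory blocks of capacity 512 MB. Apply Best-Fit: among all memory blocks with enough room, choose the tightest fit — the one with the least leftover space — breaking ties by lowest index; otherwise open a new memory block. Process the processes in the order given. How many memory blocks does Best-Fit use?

memory block 1: place 102 MB, 410 MB left
memory block 1: place 284 MB, 126 MB left
memory block 1: place 120 MB, 6 MB left
memory block 2: place 257 MB, 255 MB left
memory block 3: place 366 MB, 146 MB left
memory block 3: place 66 MB, 80 MB left
memory block 3: place 77 MB, 3 MB left
memory block 4: place 280 MB, 232 MB left
memory block 5: place 344 MB, 168 MB left
memory block 5: place 96 MB, 72 MB left
memory block 5: place 44 MB, 28 MB left

5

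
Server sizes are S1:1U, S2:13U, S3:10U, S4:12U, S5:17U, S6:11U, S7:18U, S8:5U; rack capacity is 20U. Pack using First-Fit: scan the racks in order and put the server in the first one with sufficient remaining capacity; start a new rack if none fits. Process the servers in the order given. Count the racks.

6

S1 (1U) → rack 1 (remaining 19U)
S2 (13U) → rack 1 (remaining 6U)
S3 (10U) → rack 2 (remaining 10U)
S4 (12U) → rack 3 (remaining 8U)
S5 (17U) → rack 4 (remaining 3U)
S6 (11U) → rack 5 (remaining 9U)
S7 (18U) → rack 6 (remaining 2U)
S8 (5U) → rack 1 (remaining 1U)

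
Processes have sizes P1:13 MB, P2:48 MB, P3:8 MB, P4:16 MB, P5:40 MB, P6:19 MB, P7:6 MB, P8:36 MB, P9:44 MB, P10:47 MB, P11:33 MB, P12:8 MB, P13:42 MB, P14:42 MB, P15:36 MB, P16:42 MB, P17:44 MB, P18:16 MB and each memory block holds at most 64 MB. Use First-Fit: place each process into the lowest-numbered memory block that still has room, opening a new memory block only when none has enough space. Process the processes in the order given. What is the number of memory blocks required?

11

memory block 1: place P1 (13 MB), 51 MB left
memory block 1: place P2 (48 MB), 3 MB left
memory block 2: place P3 (8 MB), 56 MB left
memory block 2: place P4 (16 MB), 40 MB left
memory block 2: place P5 (40 MB), 0 MB left
memory block 3: place P6 (19 MB), 45 MB left
memory block 3: place P7 (6 MB), 39 MB left
memory block 3: place P8 (36 MB), 3 MB left
memory block 4: place P9 (44 MB), 20 MB left
memory block 5: place P10 (47 MB), 17 MB left
memory block 6: place P11 (33 MB), 31 MB left
memory block 4: place P12 (8 MB), 12 MB left
memory block 7: place P13 (42 MB), 22 MB left
memory block 8: place P14 (42 MB), 22 MB left
memory block 9: place P15 (36 MB), 28 MB left
memory block 10: place P16 (42 MB), 22 MB left
memory block 11: place P17 (44 MB), 20 MB left
memory block 5: place P18 (16 MB), 1 MB left
Final memory blocks: [13,48] [8,16,40] [19,6,36] [44,8] [47,16] [33] [42] [42] [36] [42] [44].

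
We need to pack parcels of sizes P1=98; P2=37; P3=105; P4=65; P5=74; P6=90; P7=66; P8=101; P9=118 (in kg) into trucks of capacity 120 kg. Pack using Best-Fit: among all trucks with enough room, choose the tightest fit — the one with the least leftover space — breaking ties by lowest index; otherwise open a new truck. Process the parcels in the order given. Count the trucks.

8 trucks

truck 1: place P1 (98 kg), 22 kg left
truck 2: place P2 (37 kg), 83 kg left
truck 3: place P3 (105 kg), 15 kg left
truck 2: place P4 (65 kg), 18 kg left
truck 4: place P5 (74 kg), 46 kg left
truck 5: place P6 (90 kg), 30 kg left
truck 6: place P7 (66 kg), 54 kg left
truck 7: place P8 (101 kg), 19 kg left
truck 8: place P9 (118 kg), 2 kg left
Final trucks: [98] [37,65] [105] [74] [90] [66] [101] [118].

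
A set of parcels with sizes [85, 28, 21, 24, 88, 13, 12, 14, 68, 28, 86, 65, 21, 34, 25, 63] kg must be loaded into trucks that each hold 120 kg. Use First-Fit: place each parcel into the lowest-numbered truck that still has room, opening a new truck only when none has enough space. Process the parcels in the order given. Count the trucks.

7 trucks

Put 85 kg in truck 1; 35 kg remain.
Put 28 kg in truck 1; 7 kg remain.
Put 21 kg in truck 2; 99 kg remain.
Put 24 kg in truck 2; 75 kg remain.
Put 88 kg in truck 3; 32 kg remain.
Put 13 kg in truck 2; 62 kg remain.
Put 12 kg in truck 2; 50 kg remain.
Put 14 kg in truck 2; 36 kg remain.
Put 68 kg in truck 4; 52 kg remain.
Put 28 kg in truck 2; 8 kg remain.
Put 86 kg in truck 5; 34 kg remain.
Put 65 kg in truck 6; 55 kg remain.
Put 21 kg in truck 3; 11 kg remain.
Put 34 kg in truck 4; 18 kg remain.
Put 25 kg in truck 5; 9 kg remain.
Put 63 kg in truck 7; 57 kg remain.
Final trucks: [85,28] [21,24,13,12,14,28] [88,21] [68,34] [86,25] [65] [63].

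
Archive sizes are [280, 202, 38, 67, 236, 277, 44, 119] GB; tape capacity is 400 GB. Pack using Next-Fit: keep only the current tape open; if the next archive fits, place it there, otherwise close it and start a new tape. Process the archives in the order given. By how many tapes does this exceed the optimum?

1

Next-Fit: [280] [202,38,67] [236] [277,44] [119] → 5 tapes.
Total size 1263 GB; any packing needs at least ⌈1263/400⌉ = 4 tapes.
An optimal packing achieves that bound: [280,119] [277,67,44] [236,38] [202] → 4 tapes.
Excess: 5 − 4 = 1.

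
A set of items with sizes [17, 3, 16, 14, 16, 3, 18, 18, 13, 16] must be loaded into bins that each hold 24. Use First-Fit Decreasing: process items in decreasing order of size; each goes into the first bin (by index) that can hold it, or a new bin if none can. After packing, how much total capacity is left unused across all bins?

Sorted descending: 18, 18, 17, 16, 16, 16, 14, 13, 3, 3.
Put 18 in bin 1; 6 remain.
Put 18 in bin 2; 6 remain.
Put 17 in bin 3; 7 remain.
Put 16 in bin 4; 8 remain.
Put 16 in bin 5; 8 remain.
Put 16 in bin 6; 8 remain.
Put 14 in bin 7; 10 remain.
Put 13 in bin 8; 11 remain.
Put 3 in bin 1; 3 remain.
Put 3 in bin 1; 0 remain.
8 bins × 24 = 192; used 134; unused 58.

58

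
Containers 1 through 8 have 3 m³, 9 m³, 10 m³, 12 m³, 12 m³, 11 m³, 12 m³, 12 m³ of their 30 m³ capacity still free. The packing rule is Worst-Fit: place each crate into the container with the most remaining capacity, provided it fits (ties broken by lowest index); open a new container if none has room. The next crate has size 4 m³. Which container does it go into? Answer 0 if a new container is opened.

Containers with room: container 2 (9 m³), container 3 (10 m³), container 4 (12 m³), container 5 (12 m³), container 6 (11 m³), container 7 (12 m³), container 8 (12 m³).
Most room is container 4 with 12 m³ free.

4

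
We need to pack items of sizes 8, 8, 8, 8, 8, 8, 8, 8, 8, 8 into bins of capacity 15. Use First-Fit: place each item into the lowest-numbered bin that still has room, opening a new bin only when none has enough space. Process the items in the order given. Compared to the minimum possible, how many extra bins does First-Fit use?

0

First-Fit: [8] [8] [8] [8] [8] [8] [8] [8] [8] [8] → 10 bins.
10 items exceed 7.5 (half the capacity), and no two of those can share a bin, so at least 10 bins are needed.
So 10 is already optimal.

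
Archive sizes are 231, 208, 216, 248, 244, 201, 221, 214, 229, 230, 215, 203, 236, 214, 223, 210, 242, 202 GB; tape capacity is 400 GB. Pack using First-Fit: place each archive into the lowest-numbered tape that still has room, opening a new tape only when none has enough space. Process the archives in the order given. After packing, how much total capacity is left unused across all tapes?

Put 231 GB in tape 1; 169 GB remain.
Put 208 GB in tape 2; 192 GB remain.
Put 216 GB in tape 3; 184 GB remain.
Put 248 GB in tape 4; 152 GB remain.
Put 244 GB in tape 5; 156 GB remain.
Put 201 GB in tape 6; 199 GB remain.
Put 221 GB in tape 7; 179 GB remain.
Put 214 GB in tape 8; 186 GB remain.
Put 229 GB in tape 9; 171 GB remain.
Put 230 GB in tape 10; 170 GB remain.
Put 215 GB in tape 11; 185 GB remain.
Put 203 GB in tape 12; 197 GB remain.
Put 236 GB in tape 13; 164 GB remain.
Put 214 GB in tape 14; 186 GB remain.
Put 223 GB in tape 15; 177 GB remain.
Put 210 GB in tape 16; 190 GB remain.
Put 242 GB in tape 17; 158 GB remain.
Put 202 GB in tape 18; 198 GB remain.
18 tapes × 400 GB = 7200 GB; used 3987 GB; unused 3213 GB.

3213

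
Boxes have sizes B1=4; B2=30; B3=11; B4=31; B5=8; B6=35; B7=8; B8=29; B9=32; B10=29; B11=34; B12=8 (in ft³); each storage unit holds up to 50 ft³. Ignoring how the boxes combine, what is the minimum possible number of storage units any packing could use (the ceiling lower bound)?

6

Total size = 4 + 30 + 11 + 31 + 8 + 35 + 8 + 29 + 32 + 29 + 34 + 8 = 259 ft³.
⌈259 / 50⌉ = 6.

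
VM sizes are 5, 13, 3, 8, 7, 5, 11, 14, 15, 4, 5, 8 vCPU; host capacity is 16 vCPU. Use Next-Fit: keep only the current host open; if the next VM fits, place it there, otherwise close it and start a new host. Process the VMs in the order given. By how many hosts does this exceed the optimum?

1

Next-Fit: [5] [13,3] [8,7] [5,11] [14] [15] [4,5] [8] → 8 hosts.
Total size 98 vCPU; any packing needs at least ⌈98/16⌉ = 7 hosts.
An optimal packing achieves that bound: [15] [14] [13,3] [11,5] [8,8] [7,5,4] [5] → 7 hosts.
Excess: 8 − 7 = 1.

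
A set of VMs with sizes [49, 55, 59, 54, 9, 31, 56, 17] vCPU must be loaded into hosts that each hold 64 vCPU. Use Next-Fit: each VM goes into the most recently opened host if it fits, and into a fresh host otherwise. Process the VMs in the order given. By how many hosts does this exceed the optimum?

1

Next-Fit: [49] [55] [59] [54,9] [31] [56] [17] → 7 hosts.
Total size 330 vCPU; any packing needs at least ⌈330/64⌉ = 6 hosts.
An optimal packing achieves that bound: [59] [56] [55,9] [54] [49] [31,17] → 6 hosts.
Excess: 7 − 6 = 1.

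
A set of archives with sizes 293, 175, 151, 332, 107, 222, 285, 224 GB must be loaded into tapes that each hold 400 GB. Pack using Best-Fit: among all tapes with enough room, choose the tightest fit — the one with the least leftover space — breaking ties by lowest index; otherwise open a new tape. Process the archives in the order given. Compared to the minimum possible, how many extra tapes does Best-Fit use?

Best-Fit: [293,107] [175,151] [332] [222] [285] [224] → 6 tapes.
Total size 1789 GB; any packing needs at least ⌈1789/400⌉ = 5 tapes.
An optimal packing achieves that bound: [332] [293,107] [285] [224,175] [222,151] → 5 tapes.
Excess: 6 − 5 = 1.

1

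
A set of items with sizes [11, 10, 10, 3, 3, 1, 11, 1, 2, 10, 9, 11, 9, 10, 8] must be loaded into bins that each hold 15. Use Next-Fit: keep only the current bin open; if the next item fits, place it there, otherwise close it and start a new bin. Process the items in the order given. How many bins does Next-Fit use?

Put 11 in bin 1; 4 remain.
Put 10 in bin 2; 5 remain.
Put 10 in bin 3; 5 remain.
Put 3 in bin 3; 2 remain.
Put 3 in bin 4; 12 remain.
Put 1 in bin 4; 11 remain.
Put 11 in bin 4; 0 remain.
Put 1 in bin 5; 14 remain.
Put 2 in bin 5; 12 remain.
Put 10 in bin 5; 2 remain.
Put 9 in bin 6; 6 remain.
Put 11 in bin 7; 4 remain.
Put 9 in bin 8; 6 remain.
Put 10 in bin 9; 5 remain.
Put 8 in bin 10; 7 remain.

10 bins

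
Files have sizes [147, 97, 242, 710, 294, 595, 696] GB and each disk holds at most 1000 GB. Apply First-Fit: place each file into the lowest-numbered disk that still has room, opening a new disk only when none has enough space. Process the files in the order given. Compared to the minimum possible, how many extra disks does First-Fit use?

1

First-Fit: [147,97,242,294] [710] [595] [696] → 4 disks.
Total size 2781 GB; any packing needs at least ⌈2781/1000⌉ = 3 disks.
An optimal packing achieves that bound: [710,242] [696,294] [595,147,97] → 3 disks.
Excess: 4 − 3 = 1.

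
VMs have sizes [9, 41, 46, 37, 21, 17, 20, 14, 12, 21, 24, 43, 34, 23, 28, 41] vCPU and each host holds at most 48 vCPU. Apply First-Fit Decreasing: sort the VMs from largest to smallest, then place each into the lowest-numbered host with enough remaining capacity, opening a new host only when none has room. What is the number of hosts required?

Sorted descending: 46, 43, 41, 41, 37, 34, 28, 24, 23, 21, 21, 20, 17, 14, 12, 9.
host 1: place 46 vCPU, 2 vCPU left
host 2: place 43 vCPU, 5 vCPU left
host 3: place 41 vCPU, 7 vCPU left
host 4: place 41 vCPU, 7 vCPU left
host 5: place 37 vCPU, 11 vCPU left
host 6: place 34 vCPU, 14 vCPU left
host 7: place 28 vCPU, 20 vCPU left
host 8: place 24 vCPU, 24 vCPU left
host 8: place 23 vCPU, 1 vCPU left
host 9: place 21 vCPU, 27 vCPU left
host 9: place 21 vCPU, 6 vCPU left
host 7: place 20 vCPU, 0 vCPU left
host 10: place 17 vCPU, 31 vCPU left
host 6: place 14 vCPU, 0 vCPU left
host 10: place 12 vCPU, 19 vCPU left
host 5: place 9 vCPU, 2 vCPU left
Final hosts: [46] [43] [41] [41] [37,9] [34,14] [28,20] [24,23] [21,21] [17,12].

10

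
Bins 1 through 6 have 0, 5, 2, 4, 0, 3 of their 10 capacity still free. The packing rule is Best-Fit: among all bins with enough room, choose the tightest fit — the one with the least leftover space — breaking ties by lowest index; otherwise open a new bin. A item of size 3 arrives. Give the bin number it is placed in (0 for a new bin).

6

Bins with room: bin 2 (5), bin 4 (4), bin 6 (3).
Tightest fit is bin 6 with 3 free.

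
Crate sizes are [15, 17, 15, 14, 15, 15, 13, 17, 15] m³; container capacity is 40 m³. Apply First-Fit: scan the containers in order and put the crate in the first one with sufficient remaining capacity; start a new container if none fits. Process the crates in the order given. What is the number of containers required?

5

15 m³ → container 1 (remaining 25 m³)
17 m³ → container 1 (remaining 8 m³)
15 m³ → container 2 (remaining 25 m³)
14 m³ → container 2 (remaining 11 m³)
15 m³ → container 3 (remaining 25 m³)
15 m³ → container 3 (remaining 10 m³)
13 m³ → container 4 (remaining 27 m³)
17 m³ → container 4 (remaining 10 m³)
15 m³ → container 5 (remaining 25 m³)
Final containers: [15,17] [15,14] [15,15] [13,17] [15].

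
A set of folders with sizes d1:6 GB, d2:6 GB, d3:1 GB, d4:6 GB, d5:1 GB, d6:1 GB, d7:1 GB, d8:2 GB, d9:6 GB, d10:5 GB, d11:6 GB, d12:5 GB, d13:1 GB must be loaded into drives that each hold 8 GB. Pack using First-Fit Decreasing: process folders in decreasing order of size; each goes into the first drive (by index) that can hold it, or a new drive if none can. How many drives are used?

Sorted descending: 6, 6, 6, 6, 6, 5, 5, 2, 1, 1, 1, 1, 1.
drive 1: place 6 GB, 2 GB left
drive 2: place 6 GB, 2 GB left
drive 3: place 6 GB, 2 GB left
drive 4: place 6 GB, 2 GB left
drive 5: place 6 GB, 2 GB left
drive 6: place 5 GB, 3 GB left
drive 7: place 5 GB, 3 GB left
drive 1: place 2 GB, 0 GB left
drive 2: place 1 GB, 1 GB left
drive 2: place 1 GB, 0 GB left
drive 3: place 1 GB, 1 GB left
drive 3: place 1 GB, 0 GB left
drive 4: place 1 GB, 1 GB left

7 drives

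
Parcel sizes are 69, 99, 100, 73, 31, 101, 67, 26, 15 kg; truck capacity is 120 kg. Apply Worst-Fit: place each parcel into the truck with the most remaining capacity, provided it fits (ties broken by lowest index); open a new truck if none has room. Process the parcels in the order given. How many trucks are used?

6

truck 1: place 69 kg, 51 kg left
truck 2: place 99 kg, 21 kg left
truck 3: place 100 kg, 20 kg left
truck 4: place 73 kg, 47 kg left
truck 1: place 31 kg, 20 kg left
truck 5: place 101 kg, 19 kg left
truck 6: place 67 kg, 53 kg left
truck 6: place 26 kg, 27 kg left
truck 4: place 15 kg, 32 kg left
Final trucks: [69,31] [99] [100] [73,15] [101] [67,26].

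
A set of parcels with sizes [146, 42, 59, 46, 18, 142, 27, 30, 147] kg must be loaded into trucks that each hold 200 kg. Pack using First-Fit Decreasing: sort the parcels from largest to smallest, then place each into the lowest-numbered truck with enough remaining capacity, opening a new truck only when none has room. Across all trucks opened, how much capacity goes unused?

Sorted descending: 147, 146, 142, 59, 46, 42, 30, 27, 18.
147 kg → truck 1 (remaining 53 kg)
146 kg → truck 2 (remaining 54 kg)
142 kg → truck 3 (remaining 58 kg)
59 kg → truck 4 (remaining 141 kg)
46 kg → truck 1 (remaining 7 kg)
42 kg → truck 2 (remaining 12 kg)
30 kg → truck 3 (remaining 28 kg)
27 kg → truck 3 (remaining 1 kg)
18 kg → truck 4 (remaining 123 kg)
4 trucks × 200 kg = 800 kg; used 657 kg; unused 143 kg.

143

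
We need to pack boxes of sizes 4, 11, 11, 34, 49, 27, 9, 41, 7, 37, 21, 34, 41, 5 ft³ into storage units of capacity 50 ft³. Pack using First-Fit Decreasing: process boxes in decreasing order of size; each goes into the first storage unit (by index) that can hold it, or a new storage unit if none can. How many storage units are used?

Sorted descending: 49, 41, 41, 37, 34, 34, 27, 21, 11, 11, 9, 7, 5, 4.
49 ft³ → storage unit 1 (remaining 1 ft³)
41 ft³ → storage unit 2 (remaining 9 ft³)
41 ft³ → storage unit 3 (remaining 9 ft³)
37 ft³ → storage unit 4 (remaining 13 ft³)
34 ft³ → storage unit 5 (remaining 16 ft³)
34 ft³ → storage unit 6 (remaining 16 ft³)
27 ft³ → storage unit 7 (remaining 23 ft³)
21 ft³ → storage unit 7 (remaining 2 ft³)
11 ft³ → storage unit 4 (remaining 2 ft³)
11 ft³ → storage unit 5 (remaining 5 ft³)
9 ft³ → storage unit 2 (remaining 0 ft³)
7 ft³ → storage unit 3 (remaining 2 ft³)
5 ft³ → storage unit 5 (remaining 0 ft³)
4 ft³ → storage unit 6 (remaining 12 ft³)
Final storage units: [49] [41,9] [41,7] [37,11] [34,11,5] [34,4] [27,21].

7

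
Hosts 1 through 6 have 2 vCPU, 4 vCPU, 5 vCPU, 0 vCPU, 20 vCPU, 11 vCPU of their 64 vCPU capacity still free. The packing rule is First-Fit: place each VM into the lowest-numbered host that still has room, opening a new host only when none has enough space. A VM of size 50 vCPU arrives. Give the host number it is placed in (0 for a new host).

0

No host has ≥ 50 vCPU free, so a new host is opened.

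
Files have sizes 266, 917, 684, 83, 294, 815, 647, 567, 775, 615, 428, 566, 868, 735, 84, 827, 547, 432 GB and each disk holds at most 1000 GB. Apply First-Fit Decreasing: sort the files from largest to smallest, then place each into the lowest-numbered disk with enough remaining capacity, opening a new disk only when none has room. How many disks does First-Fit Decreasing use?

Sorted descending: 917, 868, 827, 815, 775, 735, 684, 647, 615, 567, 566, 547, 432, 428, 294, 266, 84, 83.
Put 917 GB in disk 1; 83 GB remain.
Put 868 GB in disk 2; 132 GB remain.
Put 827 GB in disk 3; 173 GB remain.
Put 815 GB in disk 4; 185 GB remain.
Put 775 GB in disk 5; 225 GB remain.
Put 735 GB in disk 6; 265 GB remain.
Put 684 GB in disk 7; 316 GB remain.
Put 647 GB in disk 8; 353 GB remain.
Put 615 GB in disk 9; 385 GB remain.
Put 567 GB in disk 10; 433 GB remain.
Put 566 GB in disk 11; 434 GB remain.
Put 547 GB in disk 12; 453 GB remain.
Put 432 GB in disk 10; 1 GB remain.
Put 428 GB in disk 11; 6 GB remain.
Put 294 GB in disk 7; 22 GB remain.
Put 266 GB in disk 8; 87 GB remain.
Put 84 GB in disk 2; 48 GB remain.
Put 83 GB in disk 1; 0 GB remain.

12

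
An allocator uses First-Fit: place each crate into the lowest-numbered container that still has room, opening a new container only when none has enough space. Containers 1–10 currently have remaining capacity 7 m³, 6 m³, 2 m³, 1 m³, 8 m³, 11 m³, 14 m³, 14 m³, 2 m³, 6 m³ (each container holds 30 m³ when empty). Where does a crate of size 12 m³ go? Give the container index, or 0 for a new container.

Containers with room: container 7 (14 m³), container 8 (14 m³).
The first with room is container 7.

7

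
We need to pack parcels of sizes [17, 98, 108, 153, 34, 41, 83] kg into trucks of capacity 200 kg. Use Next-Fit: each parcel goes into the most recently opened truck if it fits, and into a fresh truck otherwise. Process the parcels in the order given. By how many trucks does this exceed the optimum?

1

Next-Fit: [17,98] [108] [153,34] [41,83] → 4 trucks.
Total size 534 kg; any packing needs at least ⌈534/200⌉ = 3 trucks.
An optimal packing achieves that bound: [153,41] [108,83] [98,34,17] → 3 trucks.
Excess: 4 − 3 = 1.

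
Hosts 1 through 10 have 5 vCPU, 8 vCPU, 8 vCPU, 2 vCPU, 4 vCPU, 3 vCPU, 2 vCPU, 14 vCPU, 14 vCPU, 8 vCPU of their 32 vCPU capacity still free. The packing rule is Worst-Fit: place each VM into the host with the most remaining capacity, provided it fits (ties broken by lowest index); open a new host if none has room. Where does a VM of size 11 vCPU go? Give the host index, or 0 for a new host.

8

Hosts with room: host 8 (14 vCPU), host 9 (14 vCPU).
Most room is host 8 with 14 vCPU free.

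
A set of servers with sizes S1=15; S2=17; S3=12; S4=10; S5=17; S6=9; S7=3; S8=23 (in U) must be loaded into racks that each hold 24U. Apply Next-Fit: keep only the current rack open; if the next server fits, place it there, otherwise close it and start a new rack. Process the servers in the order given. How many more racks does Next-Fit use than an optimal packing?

1

Next-Fit: [15] [17] [12,10] [17] [9,3] [23] → 6 racks.
Total size 106U; any packing needs at least ⌈106/24⌉ = 5 racks.
An optimal packing achieves that bound: [23] [17,3] [17] [15,9] [12,10] → 5 racks.
Excess: 6 − 5 = 1.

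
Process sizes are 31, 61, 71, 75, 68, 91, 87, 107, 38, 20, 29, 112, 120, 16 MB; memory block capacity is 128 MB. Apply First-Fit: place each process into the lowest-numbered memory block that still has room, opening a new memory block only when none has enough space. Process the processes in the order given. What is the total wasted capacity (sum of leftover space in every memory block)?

memory block 1: place 31 MB, 97 MB left
memory block 1: place 61 MB, 36 MB left
memory block 2: place 71 MB, 57 MB left
memory block 3: place 75 MB, 53 MB left
memory block 4: place 68 MB, 60 MB left
memory block 5: place 91 MB, 37 MB left
memory block 6: place 87 MB, 41 MB left
memory block 7: place 107 MB, 21 MB left
memory block 2: place 38 MB, 19 MB left
memory block 1: place 20 MB, 16 MB left
memory block 3: place 29 MB, 24 MB left
memory block 8: place 112 MB, 16 MB left
memory block 9: place 120 MB, 8 MB left
memory block 1: place 16 MB, 0 MB left
9 memory blocks × 128 MB = 1152 MB; used 926 MB; unused 226 MB.

226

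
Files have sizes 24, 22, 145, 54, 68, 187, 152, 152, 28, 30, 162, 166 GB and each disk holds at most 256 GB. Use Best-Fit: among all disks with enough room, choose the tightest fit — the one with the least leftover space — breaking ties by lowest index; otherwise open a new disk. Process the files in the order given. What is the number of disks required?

6

disk 1: place 24 GB, 232 GB left
disk 1: place 22 GB, 210 GB left
disk 1: place 145 GB, 65 GB left
disk 1: place 54 GB, 11 GB left
disk 2: place 68 GB, 188 GB left
disk 2: place 187 GB, 1 GB left
disk 3: place 152 GB, 104 GB left
disk 4: place 152 GB, 104 GB left
disk 3: place 28 GB, 76 GB left
disk 3: place 30 GB, 46 GB left
disk 5: place 162 GB, 94 GB left
disk 6: place 166 GB, 90 GB left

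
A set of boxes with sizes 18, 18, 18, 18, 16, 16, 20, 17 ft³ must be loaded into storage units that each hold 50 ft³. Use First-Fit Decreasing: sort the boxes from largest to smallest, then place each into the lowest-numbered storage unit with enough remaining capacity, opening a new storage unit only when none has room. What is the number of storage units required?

Sorted descending: 20, 18, 18, 18, 18, 17, 16, 16.
Put 20 ft³ in storage unit 1; 30 ft³ remain.
Put 18 ft³ in storage unit 1; 12 ft³ remain.
Put 18 ft³ in storage unit 2; 32 ft³ remain.
Put 18 ft³ in storage unit 2; 14 ft³ remain.
Put 18 ft³ in storage unit 3; 32 ft³ remain.
Put 17 ft³ in storage unit 3; 15 ft³ remain.
Put 16 ft³ in storage unit 4; 34 ft³ remain.
Put 16 ft³ in storage unit 4; 18 ft³ remain.

4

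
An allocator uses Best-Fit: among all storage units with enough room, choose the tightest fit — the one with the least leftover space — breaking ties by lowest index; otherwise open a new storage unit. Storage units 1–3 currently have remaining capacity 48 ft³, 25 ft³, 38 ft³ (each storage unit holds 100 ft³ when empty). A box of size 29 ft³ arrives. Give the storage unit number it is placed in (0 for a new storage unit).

Storage units with room: storage unit 1 (48 ft³), storage unit 3 (38 ft³).
Tightest fit is storage unit 3 with 38 ft³ free.

3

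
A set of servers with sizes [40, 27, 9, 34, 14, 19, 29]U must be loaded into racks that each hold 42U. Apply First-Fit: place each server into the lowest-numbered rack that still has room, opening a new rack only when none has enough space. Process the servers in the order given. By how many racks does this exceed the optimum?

First-Fit: [40] [27,9] [34] [14,19] [29] → 5 racks.
Total size 172U; any packing needs at least ⌈172/42⌉ = 5 racks.
So 5 is already optimal.

0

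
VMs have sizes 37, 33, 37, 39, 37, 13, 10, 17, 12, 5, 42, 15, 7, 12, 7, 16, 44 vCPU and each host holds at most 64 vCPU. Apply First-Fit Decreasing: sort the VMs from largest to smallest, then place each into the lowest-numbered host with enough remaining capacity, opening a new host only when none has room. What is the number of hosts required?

7

Sorted descending: 44, 42, 39, 37, 37, 37, 33, 17, 16, 15, 13, 12, 12, 10, 7, 7, 5.
44 vCPU → host 1 (remaining 20 vCPU)
42 vCPU → host 2 (remaining 22 vCPU)
39 vCPU → host 3 (remaining 25 vCPU)
37 vCPU → host 4 (remaining 27 vCPU)
37 vCPU → host 5 (remaining 27 vCPU)
37 vCPU → host 6 (remaining 27 vCPU)
33 vCPU → host 7 (remaining 31 vCPU)
17 vCPU → host 1 (remaining 3 vCPU)
16 vCPU → host 2 (remaining 6 vCPU)
15 vCPU → host 3 (remaining 10 vCPU)
13 vCPU → host 4 (remaining 14 vCPU)
12 vCPU → host 4 (remaining 2 vCPU)
12 vCPU → host 5 (remaining 15 vCPU)
10 vCPU → host 3 (remaining 0 vCPU)
7 vCPU → host 5 (remaining 8 vCPU)
7 vCPU → host 5 (remaining 1 vCPU)
5 vCPU → host 2 (remaining 1 vCPU)
Final hosts: [44,17] [42,16,5] [39,15,10] [37,13,12] [37,12,7,7] [37] [33].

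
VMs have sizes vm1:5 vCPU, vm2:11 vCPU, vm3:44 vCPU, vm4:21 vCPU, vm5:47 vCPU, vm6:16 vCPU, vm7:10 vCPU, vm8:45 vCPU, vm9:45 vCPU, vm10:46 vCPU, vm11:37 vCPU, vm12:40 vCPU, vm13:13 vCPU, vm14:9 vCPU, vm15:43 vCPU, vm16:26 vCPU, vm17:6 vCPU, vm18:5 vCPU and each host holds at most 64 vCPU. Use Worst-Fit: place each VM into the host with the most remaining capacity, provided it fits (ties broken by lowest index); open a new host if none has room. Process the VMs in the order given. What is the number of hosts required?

10

host 1: place vm1 (5 vCPU), 59 vCPU left
host 1: place vm2 (11 vCPU), 48 vCPU left
host 1: place vm3 (44 vCPU), 4 vCPU left
host 2: place vm4 (21 vCPU), 43 vCPU left
host 3: place vm5 (47 vCPU), 17 vCPU left
host 2: place vm6 (16 vCPU), 27 vCPU left
host 2: place vm7 (10 vCPU), 17 vCPU left
host 4: place vm8 (45 vCPU), 19 vCPU left
host 5: place vm9 (45 vCPU), 19 vCPU left
host 6: place vm10 (46 vCPU), 18 vCPU left
host 7: place vm11 (37 vCPU), 27 vCPU left
host 8: place vm12 (40 vCPU), 24 vCPU left
host 7: place vm13 (13 vCPU), 14 vCPU left
host 8: place vm14 (9 vCPU), 15 vCPU left
host 9: place vm15 (43 vCPU), 21 vCPU left
host 10: place vm16 (26 vCPU), 38 vCPU left
host 10: place vm17 (6 vCPU), 32 vCPU left
host 10: place vm18 (5 vCPU), 27 vCPU left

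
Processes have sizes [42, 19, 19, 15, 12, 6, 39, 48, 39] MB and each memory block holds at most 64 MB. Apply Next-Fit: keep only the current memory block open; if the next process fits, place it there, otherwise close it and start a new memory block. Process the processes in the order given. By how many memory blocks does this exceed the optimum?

Next-Fit: [42,19] [19,15,12,6] [39] [48] [39] → 5 memory blocks.
Total size 239 MB; any packing needs at least ⌈239/64⌉ = 4 memory blocks.
An optimal packing achieves that bound: [48,15] [42,19] [39,19,6] [39,12] → 4 memory blocks.
Excess: 5 − 4 = 1.

1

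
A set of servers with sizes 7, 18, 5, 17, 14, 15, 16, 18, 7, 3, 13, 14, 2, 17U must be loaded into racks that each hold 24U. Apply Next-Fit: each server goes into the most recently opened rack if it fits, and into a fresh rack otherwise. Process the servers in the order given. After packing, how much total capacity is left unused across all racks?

74

7U → rack 1 (remaining 17U)
18U → rack 2 (remaining 6U)
5U → rack 2 (remaining 1U)
17U → rack 3 (remaining 7U)
14U → rack 4 (remaining 10U)
15U → rack 5 (remaining 9U)
16U → rack 6 (remaining 8U)
18U → rack 7 (remaining 6U)
7U → rack 8 (remaining 17U)
3U → rack 8 (remaining 14U)
13U → rack 8 (remaining 1U)
14U → rack 9 (remaining 10U)
2U → rack 9 (remaining 8U)
17U → rack 10 (remaining 7U)
10 racks × 24U = 240U; used 166U; unused 74U.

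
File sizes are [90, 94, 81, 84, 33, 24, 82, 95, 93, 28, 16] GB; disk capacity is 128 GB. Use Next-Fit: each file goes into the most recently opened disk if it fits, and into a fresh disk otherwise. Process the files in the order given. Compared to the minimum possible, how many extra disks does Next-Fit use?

1

Next-Fit: [90] [94] [81] [84,33] [24,82] [95] [93,28] [16] → 8 disks.
7 files exceed 64 GB (half the capacity), and no two of those can share a disk, so at least 7 disks are needed.
An optimal packing achieves that bound: [95,33] [94,28] [93,24] [90,16] [84] [82] [81] → 7 disks.
Excess: 8 − 7 = 1.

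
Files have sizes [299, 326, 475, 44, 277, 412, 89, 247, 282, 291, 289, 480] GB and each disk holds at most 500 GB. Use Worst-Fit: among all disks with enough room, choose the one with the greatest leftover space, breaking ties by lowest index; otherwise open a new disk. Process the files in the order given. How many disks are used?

disk 1: place 299 GB, 201 GB left
disk 2: place 326 GB, 174 GB left
disk 3: place 475 GB, 25 GB left
disk 1: place 44 GB, 157 GB left
disk 4: place 277 GB, 223 GB left
disk 5: place 412 GB, 88 GB left
disk 4: place 89 GB, 134 GB left
disk 6: place 247 GB, 253 GB left
disk 7: place 282 GB, 218 GB left
disk 8: place 291 GB, 209 GB left
disk 9: place 289 GB, 211 GB left
disk 10: place 480 GB, 20 GB left

10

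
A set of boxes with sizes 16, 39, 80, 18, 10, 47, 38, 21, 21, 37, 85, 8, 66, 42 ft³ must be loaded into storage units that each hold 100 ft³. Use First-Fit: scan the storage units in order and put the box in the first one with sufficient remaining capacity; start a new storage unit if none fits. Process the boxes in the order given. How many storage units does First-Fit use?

7 storage units

16 ft³ → storage unit 1 (remaining 84 ft³)
39 ft³ → storage unit 1 (remaining 45 ft³)
80 ft³ → storage unit 2 (remaining 20 ft³)
18 ft³ → storage unit 1 (remaining 27 ft³)
10 ft³ → storage unit 1 (remaining 17 ft³)
47 ft³ → storage unit 3 (remaining 53 ft³)
38 ft³ → storage unit 3 (remaining 15 ft³)
21 ft³ → storage unit 4 (remaining 79 ft³)
21 ft³ → storage unit 4 (remaining 58 ft³)
37 ft³ → storage unit 4 (remaining 21 ft³)
85 ft³ → storage unit 5 (remaining 15 ft³)
8 ft³ → storage unit 1 (remaining 9 ft³)
66 ft³ → storage unit 6 (remaining 34 ft³)
42 ft³ → storage unit 7 (remaining 58 ft³)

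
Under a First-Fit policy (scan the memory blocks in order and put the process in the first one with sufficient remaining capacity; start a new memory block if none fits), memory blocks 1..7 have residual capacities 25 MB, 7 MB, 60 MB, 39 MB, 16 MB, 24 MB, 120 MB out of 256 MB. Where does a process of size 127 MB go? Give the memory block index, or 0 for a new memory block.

0

No memory block has ≥ 127 MB free, so a new memory block is opened.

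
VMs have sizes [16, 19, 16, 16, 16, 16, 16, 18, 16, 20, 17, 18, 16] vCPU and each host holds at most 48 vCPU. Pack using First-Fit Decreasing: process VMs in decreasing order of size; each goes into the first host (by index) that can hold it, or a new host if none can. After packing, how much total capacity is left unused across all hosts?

Sorted descending: 20, 19, 18, 18, 17, 16, 16, 16, 16, 16, 16, 16, 16.
Put 20 vCPU in host 1; 28 vCPU remain.
Put 19 vCPU in host 1; 9 vCPU remain.
Put 18 vCPU in host 2; 30 vCPU remain.
Put 18 vCPU in host 2; 12 vCPU remain.
Put 17 vCPU in host 3; 31 vCPU remain.
Put 16 vCPU in host 3; 15 vCPU remain.
Put 16 vCPU in host 4; 32 vCPU remain.
Put 16 vCPU in host 4; 16 vCPU remain.
Put 16 vCPU in host 4; 0 vCPU remain.
Put 16 vCPU in host 5; 32 vCPU remain.
Put 16 vCPU in host 5; 16 vCPU remain.
Put 16 vCPU in host 5; 0 vCPU remain.
Put 16 vCPU in host 6; 32 vCPU remain.
6 hosts × 48 vCPU = 288 vCPU; used 220 vCPU; unused 68 vCPU.

68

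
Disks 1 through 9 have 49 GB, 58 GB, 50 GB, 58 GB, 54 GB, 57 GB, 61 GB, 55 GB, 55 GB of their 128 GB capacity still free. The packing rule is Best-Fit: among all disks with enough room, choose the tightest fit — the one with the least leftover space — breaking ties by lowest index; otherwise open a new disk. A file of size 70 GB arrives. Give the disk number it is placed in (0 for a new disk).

No disk has ≥ 70 GB free, so a new disk is opened.

0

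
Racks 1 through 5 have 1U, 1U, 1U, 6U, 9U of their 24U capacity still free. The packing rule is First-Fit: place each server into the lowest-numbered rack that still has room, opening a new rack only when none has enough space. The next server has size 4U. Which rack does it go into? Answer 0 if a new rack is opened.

4

Racks with room: rack 4 (6U), rack 5 (9U).
The first with room is rack 4.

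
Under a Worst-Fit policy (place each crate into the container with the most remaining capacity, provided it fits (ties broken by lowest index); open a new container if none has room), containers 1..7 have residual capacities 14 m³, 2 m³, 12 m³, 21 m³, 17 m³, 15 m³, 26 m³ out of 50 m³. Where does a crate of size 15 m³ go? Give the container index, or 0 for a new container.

7

Containers with room: container 4 (21 m³), container 5 (17 m³), container 6 (15 m³), container 7 (26 m³).
Most room is container 7 with 26 m³ free.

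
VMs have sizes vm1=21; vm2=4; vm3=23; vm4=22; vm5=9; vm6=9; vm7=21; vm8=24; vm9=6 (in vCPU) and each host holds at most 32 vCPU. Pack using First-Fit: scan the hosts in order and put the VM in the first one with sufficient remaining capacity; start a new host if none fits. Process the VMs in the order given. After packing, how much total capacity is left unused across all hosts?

21

host 1: place vm1 (21 vCPU), 11 vCPU left
host 1: place vm2 (4 vCPU), 7 vCPU left
host 2: place vm3 (23 vCPU), 9 vCPU left
host 3: place vm4 (22 vCPU), 10 vCPU left
host 2: place vm5 (9 vCPU), 0 vCPU left
host 3: place vm6 (9 vCPU), 1 vCPU left
host 4: place vm7 (21 vCPU), 11 vCPU left
host 5: place vm8 (24 vCPU), 8 vCPU left
host 1: place vm9 (6 vCPU), 1 vCPU left
5 hosts × 32 vCPU = 160 vCPU; used 139 vCPU; unused 21 vCPU.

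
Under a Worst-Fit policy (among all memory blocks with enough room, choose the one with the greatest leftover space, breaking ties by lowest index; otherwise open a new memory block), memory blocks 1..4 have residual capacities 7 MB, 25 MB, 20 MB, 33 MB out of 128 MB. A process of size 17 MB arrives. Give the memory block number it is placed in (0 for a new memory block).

Memory blocks with room: memory block 2 (25 MB), memory block 3 (20 MB), memory block 4 (33 MB).
Most room is memory block 4 with 33 MB free.

4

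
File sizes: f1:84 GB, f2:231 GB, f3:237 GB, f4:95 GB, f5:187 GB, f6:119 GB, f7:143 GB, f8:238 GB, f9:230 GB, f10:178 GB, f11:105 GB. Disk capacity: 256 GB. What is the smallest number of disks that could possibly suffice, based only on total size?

8 disks

Total size = 84 + 231 + 237 + 95 + 187 + 119 + 143 + 238 + 230 + 178 + 105 = 1847 GB.
⌈1847 / 256⌉ = 8.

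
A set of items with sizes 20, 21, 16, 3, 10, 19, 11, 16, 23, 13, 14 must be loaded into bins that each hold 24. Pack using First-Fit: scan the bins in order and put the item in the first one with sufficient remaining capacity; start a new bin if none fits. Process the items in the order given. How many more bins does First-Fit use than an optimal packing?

First-Fit: [20,3] [21] [16] [10,11] [19] [16] [23] [13] [14] → 9 bins.
8 items exceed 12 (half the capacity), and no two of those can share a bin, so at least 8 bins are needed.
An optimal packing achieves that bound: [23] [21,3] [20] [19] [16] [16] [14,10] [13,11] → 8 bins.
Excess: 9 − 8 = 1.

1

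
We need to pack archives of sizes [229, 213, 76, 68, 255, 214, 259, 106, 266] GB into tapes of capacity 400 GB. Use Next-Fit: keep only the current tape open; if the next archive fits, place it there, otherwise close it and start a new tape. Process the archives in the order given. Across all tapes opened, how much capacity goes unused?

229 GB → tape 1 (remaining 171 GB)
213 GB → tape 2 (remaining 187 GB)
76 GB → tape 2 (remaining 111 GB)
68 GB → tape 2 (remaining 43 GB)
255 GB → tape 3 (remaining 145 GB)
214 GB → tape 4 (remaining 186 GB)
259 GB → tape 5 (remaining 141 GB)
106 GB → tape 5 (remaining 35 GB)
266 GB → tape 6 (remaining 134 GB)
6 tapes × 400 GB = 2400 GB; used 1686 GB; unused 714 GB.

714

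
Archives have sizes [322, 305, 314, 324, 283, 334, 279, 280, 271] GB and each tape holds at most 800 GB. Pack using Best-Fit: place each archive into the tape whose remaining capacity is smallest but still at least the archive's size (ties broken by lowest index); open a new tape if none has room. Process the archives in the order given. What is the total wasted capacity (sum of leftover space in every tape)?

322 GB → tape 1 (remaining 478 GB)
305 GB → tape 1 (remaining 173 GB)
314 GB → tape 2 (remaining 486 GB)
324 GB → tape 2 (remaining 162 GB)
283 GB → tape 3 (remaining 517 GB)
334 GB → tape 3 (remaining 183 GB)
279 GB → tape 4 (remaining 521 GB)
280 GB → tape 4 (remaining 241 GB)
271 GB → tape 5 (remaining 529 GB)
5 tapes × 800 GB = 4000 GB; used 2712 GB; unused 1288 GB.

1288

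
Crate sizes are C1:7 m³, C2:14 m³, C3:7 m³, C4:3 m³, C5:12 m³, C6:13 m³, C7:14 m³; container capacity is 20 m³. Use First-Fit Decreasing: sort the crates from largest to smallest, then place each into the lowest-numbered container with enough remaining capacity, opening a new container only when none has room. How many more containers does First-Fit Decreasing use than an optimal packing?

First-Fit Decreasing: [14,3] [14] [13,7] [12,7] → 4 containers.
Total size 70 m³; any packing needs at least ⌈70/20⌉ = 4 containers.
So 4 is already optimal.

0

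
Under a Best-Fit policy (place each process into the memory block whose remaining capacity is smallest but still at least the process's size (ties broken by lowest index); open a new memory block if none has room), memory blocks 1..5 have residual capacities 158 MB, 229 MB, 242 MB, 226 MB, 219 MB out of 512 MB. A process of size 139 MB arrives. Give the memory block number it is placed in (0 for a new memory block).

1

Memory blocks with room: memory block 1 (158 MB), memory block 2 (229 MB), memory block 3 (242 MB), memory block 4 (226 MB), memory block 5 (219 MB).
Tightest fit is memory block 1 with 158 MB free.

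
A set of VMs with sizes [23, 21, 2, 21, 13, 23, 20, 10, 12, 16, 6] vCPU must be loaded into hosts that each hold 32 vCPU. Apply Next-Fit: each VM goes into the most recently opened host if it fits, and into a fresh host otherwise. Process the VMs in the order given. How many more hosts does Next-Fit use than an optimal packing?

Next-Fit: [23] [21,2] [21] [13] [23] [20,10] [12,16] [6] → 8 hosts.
Total size 167 vCPU; any packing needs at least ⌈167/32⌉ = 6 hosts.
An optimal packing achieves that bound: [23,6,2] [23] [21,10] [21] [20,12] [16,13] → 6 hosts.
Excess: 8 − 6 = 2.

2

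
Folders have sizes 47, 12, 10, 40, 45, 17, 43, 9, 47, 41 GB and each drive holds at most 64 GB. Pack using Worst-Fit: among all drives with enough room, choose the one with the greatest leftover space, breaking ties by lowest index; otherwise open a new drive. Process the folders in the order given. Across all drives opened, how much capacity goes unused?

drive 1: place 47 GB, 17 GB left
drive 1: place 12 GB, 5 GB left
drive 2: place 10 GB, 54 GB left
drive 2: place 40 GB, 14 GB left
drive 3: place 45 GB, 19 GB left
drive 3: place 17 GB, 2 GB left
drive 4: place 43 GB, 21 GB left
drive 4: place 9 GB, 12 GB left
drive 5: place 47 GB, 17 GB left
drive 6: place 41 GB, 23 GB left
6 drives × 64 GB = 384 GB; used 311 GB; unused 73 GB.

73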